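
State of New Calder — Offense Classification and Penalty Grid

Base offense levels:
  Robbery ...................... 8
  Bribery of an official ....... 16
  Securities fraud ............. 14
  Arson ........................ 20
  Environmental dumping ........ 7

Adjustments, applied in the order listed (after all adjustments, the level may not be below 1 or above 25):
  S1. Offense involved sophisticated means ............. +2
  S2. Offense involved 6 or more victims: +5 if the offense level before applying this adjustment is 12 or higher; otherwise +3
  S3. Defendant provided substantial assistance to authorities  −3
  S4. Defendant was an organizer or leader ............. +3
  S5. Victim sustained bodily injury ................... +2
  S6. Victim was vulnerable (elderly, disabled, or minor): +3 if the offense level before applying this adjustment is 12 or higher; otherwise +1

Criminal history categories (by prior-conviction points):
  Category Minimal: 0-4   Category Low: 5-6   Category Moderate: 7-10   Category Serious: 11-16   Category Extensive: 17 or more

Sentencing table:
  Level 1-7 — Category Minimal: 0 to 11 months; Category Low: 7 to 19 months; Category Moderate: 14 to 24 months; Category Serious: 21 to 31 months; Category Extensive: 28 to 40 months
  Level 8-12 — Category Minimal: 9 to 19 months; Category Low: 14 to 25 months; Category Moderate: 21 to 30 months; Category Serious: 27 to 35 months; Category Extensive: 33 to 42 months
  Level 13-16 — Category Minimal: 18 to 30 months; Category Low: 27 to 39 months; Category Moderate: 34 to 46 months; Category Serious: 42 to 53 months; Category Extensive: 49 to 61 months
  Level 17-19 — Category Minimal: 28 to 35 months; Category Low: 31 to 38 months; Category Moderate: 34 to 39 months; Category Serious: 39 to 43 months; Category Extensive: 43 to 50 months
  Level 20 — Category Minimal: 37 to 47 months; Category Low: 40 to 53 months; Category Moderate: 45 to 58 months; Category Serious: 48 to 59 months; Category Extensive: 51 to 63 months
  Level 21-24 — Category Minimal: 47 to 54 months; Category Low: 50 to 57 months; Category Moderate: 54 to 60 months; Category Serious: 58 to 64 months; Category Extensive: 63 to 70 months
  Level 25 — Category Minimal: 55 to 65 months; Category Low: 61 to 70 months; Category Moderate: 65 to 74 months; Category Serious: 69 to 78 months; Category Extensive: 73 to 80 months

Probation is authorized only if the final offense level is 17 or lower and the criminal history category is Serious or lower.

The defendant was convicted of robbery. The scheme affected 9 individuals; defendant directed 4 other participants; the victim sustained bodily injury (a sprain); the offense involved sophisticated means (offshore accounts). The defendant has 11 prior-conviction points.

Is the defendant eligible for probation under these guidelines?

No

Base offense level for robbery: 8.
S1 applies: 8 + 2 = 10.
S2 applies (level before this adjustment is 10 < 12, so +3): 10 + 3 = 13.
S3 does not apply.
S4 applies: 13 + 3 = 16.
S5 applies: 16 + 2 = 18.
Final offense level: 18.
Criminal history: 11 prior points → Category Serious (11-16).
Level 18 falls in the 17-19 band.
Grid: Level 17-19 × Category Serious = 39-43 months.
Probation check: level 18 > 17 and category Serious ≤ Serious → not eligible.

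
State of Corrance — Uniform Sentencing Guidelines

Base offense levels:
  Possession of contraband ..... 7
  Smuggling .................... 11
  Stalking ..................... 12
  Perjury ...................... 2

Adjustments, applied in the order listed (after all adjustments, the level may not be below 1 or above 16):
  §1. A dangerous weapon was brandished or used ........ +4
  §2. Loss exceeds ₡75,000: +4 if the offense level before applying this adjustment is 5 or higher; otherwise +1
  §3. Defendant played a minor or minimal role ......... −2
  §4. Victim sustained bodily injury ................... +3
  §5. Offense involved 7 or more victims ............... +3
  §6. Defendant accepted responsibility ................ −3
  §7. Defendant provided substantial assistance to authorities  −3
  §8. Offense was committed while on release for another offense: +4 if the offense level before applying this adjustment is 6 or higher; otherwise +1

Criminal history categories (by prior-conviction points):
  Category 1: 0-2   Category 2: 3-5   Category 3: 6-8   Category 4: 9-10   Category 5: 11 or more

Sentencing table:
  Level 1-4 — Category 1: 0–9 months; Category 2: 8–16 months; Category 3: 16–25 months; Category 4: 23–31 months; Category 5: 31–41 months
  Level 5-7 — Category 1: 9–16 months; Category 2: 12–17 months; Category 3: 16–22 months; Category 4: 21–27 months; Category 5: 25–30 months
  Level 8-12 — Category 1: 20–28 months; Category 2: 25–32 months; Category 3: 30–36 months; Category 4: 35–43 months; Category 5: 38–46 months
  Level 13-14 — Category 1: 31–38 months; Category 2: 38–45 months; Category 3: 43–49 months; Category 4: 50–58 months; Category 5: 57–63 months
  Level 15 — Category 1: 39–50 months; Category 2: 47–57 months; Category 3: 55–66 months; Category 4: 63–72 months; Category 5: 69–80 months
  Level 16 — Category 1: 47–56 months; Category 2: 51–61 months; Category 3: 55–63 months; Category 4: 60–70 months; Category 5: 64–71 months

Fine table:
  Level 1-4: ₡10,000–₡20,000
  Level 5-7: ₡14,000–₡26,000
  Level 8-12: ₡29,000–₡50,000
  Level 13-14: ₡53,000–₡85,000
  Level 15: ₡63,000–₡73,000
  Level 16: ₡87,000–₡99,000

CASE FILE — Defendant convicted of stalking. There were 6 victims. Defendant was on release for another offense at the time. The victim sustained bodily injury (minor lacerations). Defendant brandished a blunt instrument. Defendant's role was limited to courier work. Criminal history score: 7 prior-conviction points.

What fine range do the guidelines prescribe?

Base offense level for stalking: 12.
§1 applies: 12 + 4 = 16.
§3 applies: 16 − 2 = 14.
§4 applies: 14 + 3 = 17.
§5 does not apply.
§6 does not apply.
§7 does not apply.
§8 applies (level before this adjustment is 17 ≥ 6, so +4): 17 + 4 = 21.
Level 21 exceeds the maximum of 16; capped at 16.
Final offense level: 16.
Level 16 falls in the 16 band.
Fine table: Level 16 → ₡87,000–₡99,000.

₡87,000–₡99,000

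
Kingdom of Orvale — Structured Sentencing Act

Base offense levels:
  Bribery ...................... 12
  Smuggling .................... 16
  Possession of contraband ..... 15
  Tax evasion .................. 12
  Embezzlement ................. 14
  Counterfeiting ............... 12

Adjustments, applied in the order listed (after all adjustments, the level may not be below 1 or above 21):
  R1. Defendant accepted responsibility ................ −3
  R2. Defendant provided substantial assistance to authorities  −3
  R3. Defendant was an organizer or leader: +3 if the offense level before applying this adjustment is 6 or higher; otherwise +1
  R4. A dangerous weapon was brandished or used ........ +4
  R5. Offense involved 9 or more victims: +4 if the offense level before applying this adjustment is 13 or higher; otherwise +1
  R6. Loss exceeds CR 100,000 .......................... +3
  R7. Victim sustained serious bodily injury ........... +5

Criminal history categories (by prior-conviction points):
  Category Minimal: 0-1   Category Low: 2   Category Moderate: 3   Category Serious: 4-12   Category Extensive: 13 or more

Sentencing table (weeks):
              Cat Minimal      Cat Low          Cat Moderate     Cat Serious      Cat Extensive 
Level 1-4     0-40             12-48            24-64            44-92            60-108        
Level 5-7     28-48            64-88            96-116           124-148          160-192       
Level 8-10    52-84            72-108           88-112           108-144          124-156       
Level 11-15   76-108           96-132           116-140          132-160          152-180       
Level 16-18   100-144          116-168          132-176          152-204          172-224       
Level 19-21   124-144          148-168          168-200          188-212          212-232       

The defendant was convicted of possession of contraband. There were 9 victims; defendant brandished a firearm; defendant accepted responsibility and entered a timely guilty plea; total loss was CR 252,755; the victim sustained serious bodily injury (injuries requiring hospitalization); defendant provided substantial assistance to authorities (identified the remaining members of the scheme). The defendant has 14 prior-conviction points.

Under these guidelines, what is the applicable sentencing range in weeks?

Base offense level for possession of contraband: 15.
R1 applies: 15 − 3 = 12.
R2 applies: 12 − 3 = 9.
R4 applies: 9 + 4 = 13.
R5 applies (level before this adjustment is 13 ≥ 13, so +4): 13 + 4 = 17.
R6 applies: 17 + 3 = 20.
R7 applies: 20 + 5 = 25.
Level 25 exceeds the maximum of 21; capped at 21.
Final offense level: 21.
Criminal history: 14 prior points → Category Extensive (13+).
Level 21 falls in the 19-21 band.
Grid: Level 19-21 × Category Extensive = 212-232 weeks.

212-232 weeks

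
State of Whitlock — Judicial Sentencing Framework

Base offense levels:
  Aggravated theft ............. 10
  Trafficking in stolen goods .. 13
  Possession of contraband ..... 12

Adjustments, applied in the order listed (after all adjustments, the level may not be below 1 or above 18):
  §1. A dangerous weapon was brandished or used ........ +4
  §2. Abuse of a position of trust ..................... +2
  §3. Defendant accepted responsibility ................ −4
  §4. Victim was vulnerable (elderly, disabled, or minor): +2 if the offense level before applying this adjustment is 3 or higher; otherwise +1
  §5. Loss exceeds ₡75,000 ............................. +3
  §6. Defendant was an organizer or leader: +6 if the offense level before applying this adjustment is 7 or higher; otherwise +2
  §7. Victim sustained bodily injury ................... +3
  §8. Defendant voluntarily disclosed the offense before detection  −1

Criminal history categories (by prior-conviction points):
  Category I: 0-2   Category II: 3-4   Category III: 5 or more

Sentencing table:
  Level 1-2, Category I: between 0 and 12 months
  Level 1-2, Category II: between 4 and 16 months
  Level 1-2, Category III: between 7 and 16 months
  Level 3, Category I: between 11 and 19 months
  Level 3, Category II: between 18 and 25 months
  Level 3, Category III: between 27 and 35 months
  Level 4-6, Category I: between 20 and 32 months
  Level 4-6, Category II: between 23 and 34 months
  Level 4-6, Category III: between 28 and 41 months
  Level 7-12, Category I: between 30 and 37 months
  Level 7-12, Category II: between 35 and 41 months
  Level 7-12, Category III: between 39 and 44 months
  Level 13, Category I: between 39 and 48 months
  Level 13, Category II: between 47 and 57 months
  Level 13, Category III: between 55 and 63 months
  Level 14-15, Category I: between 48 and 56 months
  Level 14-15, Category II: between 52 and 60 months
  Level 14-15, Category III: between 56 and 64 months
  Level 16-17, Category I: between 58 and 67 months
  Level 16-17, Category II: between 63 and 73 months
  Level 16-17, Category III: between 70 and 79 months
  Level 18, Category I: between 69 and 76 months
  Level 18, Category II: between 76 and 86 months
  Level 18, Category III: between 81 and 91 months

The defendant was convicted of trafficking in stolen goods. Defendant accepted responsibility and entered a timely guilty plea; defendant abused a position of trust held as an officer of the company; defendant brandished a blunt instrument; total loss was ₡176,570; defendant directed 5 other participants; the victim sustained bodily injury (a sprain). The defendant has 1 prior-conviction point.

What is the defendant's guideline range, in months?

69-76 months

Base offense level for trafficking in stolen goods: 13.
§1 applies: 13 + 4 = 17.
§2 applies: 17 + 2 = 19.
§3 applies: 19 − 4 = 15.
§5 applies: 15 + 3 = 18.
§6 applies (level before this adjustment is 18 ≥ 7, so +6): 18 + 6 = 24.
§7 applies: 24 + 3 = 27.
§8 does not apply.
Level 27 exceeds the maximum of 18; capped at 18.
Final offense level: 18.
Criminal history: 1 prior point → Category I (0-2).
Level 18 falls in the 18 band.
Grid: Level 18 × Category I = 69-76 months.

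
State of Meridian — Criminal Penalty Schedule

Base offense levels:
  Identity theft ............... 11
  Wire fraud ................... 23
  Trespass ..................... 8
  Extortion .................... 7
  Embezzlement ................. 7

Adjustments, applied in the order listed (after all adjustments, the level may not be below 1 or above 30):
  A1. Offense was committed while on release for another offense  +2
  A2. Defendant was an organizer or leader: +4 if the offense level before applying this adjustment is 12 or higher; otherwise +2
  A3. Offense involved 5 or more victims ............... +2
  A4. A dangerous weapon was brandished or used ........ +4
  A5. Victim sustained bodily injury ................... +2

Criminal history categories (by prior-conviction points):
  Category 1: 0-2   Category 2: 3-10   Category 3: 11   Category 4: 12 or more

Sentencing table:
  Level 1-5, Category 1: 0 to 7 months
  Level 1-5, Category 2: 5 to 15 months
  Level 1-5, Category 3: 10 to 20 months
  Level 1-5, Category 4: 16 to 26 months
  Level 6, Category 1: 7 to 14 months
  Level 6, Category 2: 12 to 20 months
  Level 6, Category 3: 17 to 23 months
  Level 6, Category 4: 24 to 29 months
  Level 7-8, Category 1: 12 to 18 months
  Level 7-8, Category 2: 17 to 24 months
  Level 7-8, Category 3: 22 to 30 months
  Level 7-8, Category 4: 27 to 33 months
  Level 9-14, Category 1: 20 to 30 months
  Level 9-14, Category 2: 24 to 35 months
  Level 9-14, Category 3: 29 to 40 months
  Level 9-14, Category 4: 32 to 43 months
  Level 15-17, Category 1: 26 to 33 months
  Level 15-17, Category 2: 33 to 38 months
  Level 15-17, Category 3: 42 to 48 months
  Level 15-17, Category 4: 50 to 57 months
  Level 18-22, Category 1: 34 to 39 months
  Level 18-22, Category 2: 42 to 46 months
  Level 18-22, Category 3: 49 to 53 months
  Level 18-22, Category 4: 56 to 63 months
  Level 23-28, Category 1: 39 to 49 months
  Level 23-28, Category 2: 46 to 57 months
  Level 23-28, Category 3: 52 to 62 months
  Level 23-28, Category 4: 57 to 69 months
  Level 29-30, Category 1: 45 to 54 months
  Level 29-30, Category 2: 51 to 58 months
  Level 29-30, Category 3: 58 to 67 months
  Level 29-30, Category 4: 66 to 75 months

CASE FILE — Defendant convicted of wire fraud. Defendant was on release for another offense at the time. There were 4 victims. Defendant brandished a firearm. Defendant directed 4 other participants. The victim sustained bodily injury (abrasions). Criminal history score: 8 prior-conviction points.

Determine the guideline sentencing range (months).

Base offense level for wire fraud: 23.
A1 applies: 23 + 2 = 25.
A2 applies (level before this adjustment is 25 ≥ 12, so +4): 25 + 4 = 29.
A4 applies: 29 + 4 = 33.
A5 applies: 33 + 2 = 35.
Level 35 exceeds the maximum of 30; capped at 30.
Final offense level: 30.
Criminal history: 8 prior points → Category 2 (3-10).
Level 30 falls in the 29-30 band.
Grid: Level 29-30 × Category 2 = 51-58 months.

51-58 months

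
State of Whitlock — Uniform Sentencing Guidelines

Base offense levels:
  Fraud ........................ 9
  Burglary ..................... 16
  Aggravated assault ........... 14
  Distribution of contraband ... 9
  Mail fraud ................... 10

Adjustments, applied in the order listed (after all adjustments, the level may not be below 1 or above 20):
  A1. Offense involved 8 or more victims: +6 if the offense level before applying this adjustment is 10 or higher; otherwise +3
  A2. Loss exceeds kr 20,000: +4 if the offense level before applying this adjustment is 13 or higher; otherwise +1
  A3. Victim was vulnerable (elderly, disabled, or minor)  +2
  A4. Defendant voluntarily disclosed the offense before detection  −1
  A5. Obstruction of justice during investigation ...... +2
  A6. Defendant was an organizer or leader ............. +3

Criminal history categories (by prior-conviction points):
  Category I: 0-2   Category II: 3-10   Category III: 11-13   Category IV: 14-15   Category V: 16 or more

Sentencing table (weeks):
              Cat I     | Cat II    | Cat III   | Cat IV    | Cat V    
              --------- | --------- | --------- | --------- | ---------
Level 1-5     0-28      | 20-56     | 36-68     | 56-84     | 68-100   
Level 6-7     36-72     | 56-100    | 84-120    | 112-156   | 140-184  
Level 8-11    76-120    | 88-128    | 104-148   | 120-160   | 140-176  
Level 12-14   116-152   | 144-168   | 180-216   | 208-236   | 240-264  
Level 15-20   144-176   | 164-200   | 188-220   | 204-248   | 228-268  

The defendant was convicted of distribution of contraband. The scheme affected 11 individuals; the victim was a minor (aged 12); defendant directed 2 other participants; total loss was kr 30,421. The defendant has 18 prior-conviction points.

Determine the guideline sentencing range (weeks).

Base offense level for distribution of contraband: 9.
A1 applies (level before this adjustment is 9 < 10, so +3): 9 + 3 = 12.
A2 applies (level before this adjustment is 12 < 13, so +1): 12 + 1 = 13.
A3 applies: 13 + 2 = 15.
A5 does not apply.
A6 applies: 15 + 3 = 18.
Final offense level: 18.
Criminal history: 18 prior points → Category V (16+).
Level 18 falls in the 15-20 band.
Grid: Level 15-20 × Category V = 228-268 weeks.

228-268 weeks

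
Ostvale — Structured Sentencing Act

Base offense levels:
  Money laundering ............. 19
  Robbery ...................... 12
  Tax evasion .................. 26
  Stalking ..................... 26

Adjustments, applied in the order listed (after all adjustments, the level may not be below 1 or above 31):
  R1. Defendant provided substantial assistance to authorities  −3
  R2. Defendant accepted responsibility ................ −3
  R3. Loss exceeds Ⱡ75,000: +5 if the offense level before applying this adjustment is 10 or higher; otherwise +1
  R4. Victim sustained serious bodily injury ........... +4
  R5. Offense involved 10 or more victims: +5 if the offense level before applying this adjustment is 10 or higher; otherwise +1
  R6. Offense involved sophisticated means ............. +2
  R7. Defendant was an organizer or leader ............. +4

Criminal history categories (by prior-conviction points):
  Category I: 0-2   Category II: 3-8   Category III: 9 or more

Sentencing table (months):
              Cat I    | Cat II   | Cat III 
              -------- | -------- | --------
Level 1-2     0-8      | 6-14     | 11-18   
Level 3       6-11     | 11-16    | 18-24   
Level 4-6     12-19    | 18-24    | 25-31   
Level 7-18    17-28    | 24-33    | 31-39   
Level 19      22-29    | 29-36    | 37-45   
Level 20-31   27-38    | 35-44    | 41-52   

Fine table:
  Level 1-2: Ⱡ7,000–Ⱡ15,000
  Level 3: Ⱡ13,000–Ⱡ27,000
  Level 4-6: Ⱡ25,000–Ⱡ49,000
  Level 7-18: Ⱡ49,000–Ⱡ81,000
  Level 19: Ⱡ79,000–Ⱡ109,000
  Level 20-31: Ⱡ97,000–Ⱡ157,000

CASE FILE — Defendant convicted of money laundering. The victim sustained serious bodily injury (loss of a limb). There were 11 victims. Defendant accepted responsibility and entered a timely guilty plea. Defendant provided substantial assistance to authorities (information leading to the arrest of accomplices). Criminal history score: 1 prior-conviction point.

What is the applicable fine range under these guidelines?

Ⱡ97,000–Ⱡ157,000

Base offense level for money laundering: 19.
R1 applies: 19 − 3 = 16.
R2 applies: 16 − 3 = 13.
R3 does not apply.
R4 applies: 13 + 4 = 17.
R5 applies (level before this adjustment is 17 ≥ 10, so +5): 17 + 5 = 22.
Final offense level: 22.
Level 22 falls in the 20-31 band.
Fine table: Level 20-31 → Ⱡ97,000–Ⱡ157,000.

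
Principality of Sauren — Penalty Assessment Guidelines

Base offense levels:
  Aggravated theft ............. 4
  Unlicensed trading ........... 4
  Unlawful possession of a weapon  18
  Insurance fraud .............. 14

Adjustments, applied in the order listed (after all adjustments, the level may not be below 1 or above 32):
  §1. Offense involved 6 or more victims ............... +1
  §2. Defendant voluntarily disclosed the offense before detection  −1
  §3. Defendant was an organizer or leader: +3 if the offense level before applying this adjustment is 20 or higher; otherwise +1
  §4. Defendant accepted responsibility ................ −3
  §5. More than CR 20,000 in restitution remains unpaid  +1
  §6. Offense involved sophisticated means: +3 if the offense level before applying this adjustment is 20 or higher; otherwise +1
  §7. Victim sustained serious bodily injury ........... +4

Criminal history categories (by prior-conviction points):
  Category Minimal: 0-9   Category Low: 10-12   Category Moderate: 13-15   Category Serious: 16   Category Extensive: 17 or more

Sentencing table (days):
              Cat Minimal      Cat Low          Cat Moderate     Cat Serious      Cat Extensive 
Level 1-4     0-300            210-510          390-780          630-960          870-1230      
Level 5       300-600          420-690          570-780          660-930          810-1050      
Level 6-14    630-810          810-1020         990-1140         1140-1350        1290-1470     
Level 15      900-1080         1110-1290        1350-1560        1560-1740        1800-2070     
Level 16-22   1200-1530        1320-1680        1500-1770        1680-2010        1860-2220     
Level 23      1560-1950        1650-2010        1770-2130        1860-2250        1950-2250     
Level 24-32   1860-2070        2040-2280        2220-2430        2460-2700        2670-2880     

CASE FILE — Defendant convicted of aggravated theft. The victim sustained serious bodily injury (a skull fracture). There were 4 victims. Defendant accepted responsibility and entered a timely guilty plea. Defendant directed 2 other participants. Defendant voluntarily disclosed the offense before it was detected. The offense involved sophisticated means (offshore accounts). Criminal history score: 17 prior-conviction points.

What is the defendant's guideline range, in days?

Base offense level for aggravated theft: 4.
§2 applies: 4 − 1 = 3.
§3 applies (level before this adjustment is 3 < 20, so +1): 3 + 1 = 4.
§4 applies: 4 − 3 = 1.
§5 does not apply.
§6 applies (level before this adjustment is 1 < 20, so +1): 1 + 1 = 2.
§7 applies: 2 + 4 = 6.
Final offense level: 6.
Criminal history: 17 prior points → Category Extensive (17+).
Level 6 falls in the 6-14 band.
Grid: Level 6-14 × Category Extensive = 1290-1470 days.

1290-1470 days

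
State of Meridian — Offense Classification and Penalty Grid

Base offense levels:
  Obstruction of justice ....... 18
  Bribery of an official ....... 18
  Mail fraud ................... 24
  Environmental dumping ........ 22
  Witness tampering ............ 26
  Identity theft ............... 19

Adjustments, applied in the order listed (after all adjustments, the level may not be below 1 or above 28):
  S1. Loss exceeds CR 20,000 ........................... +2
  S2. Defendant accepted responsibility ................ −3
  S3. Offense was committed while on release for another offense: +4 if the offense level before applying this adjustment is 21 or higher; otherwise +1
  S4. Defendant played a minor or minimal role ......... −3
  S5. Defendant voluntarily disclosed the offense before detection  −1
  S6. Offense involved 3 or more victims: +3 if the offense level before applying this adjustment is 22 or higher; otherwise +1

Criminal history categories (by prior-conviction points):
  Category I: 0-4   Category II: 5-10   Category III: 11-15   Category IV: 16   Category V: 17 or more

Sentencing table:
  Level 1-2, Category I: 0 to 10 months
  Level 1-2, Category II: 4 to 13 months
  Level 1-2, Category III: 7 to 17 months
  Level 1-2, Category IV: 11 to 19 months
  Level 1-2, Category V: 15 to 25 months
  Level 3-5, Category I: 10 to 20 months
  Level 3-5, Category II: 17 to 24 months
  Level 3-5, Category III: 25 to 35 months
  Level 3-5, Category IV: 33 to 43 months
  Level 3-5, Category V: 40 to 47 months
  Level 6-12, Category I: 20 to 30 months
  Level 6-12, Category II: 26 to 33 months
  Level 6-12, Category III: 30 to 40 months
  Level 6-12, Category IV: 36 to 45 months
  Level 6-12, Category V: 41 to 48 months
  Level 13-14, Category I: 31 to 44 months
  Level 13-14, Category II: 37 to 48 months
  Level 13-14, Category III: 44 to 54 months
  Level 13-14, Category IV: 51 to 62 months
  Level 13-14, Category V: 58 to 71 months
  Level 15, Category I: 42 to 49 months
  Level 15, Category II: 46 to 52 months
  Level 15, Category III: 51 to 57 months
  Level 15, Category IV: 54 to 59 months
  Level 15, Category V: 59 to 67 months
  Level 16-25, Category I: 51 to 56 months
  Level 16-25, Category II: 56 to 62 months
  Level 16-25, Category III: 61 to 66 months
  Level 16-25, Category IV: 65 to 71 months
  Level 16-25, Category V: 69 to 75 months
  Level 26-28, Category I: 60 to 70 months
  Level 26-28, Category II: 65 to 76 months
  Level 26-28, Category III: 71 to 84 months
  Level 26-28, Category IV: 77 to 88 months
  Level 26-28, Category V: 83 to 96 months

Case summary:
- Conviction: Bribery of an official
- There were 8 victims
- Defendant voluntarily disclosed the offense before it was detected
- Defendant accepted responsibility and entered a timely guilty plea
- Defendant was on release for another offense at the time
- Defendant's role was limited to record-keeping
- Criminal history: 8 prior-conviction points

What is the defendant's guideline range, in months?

37-48 months

Base offense level for bribery of an official: 18.
S2 applies: 18 − 3 = 15.
S3 applies (level before this adjustment is 15 < 21, so +1): 15 + 1 = 16.
S4 applies: 16 − 3 = 13.
S5 applies: 13 − 1 = 12.
S6 applies (level before this adjustment is 12 < 22, so +1): 12 + 1 = 13.
Final offense level: 13.
Criminal history: 8 prior points → Category II (5-10).
Level 13 falls in the 13-14 band.
Grid: Level 13-14 × Category II = 37-48 months.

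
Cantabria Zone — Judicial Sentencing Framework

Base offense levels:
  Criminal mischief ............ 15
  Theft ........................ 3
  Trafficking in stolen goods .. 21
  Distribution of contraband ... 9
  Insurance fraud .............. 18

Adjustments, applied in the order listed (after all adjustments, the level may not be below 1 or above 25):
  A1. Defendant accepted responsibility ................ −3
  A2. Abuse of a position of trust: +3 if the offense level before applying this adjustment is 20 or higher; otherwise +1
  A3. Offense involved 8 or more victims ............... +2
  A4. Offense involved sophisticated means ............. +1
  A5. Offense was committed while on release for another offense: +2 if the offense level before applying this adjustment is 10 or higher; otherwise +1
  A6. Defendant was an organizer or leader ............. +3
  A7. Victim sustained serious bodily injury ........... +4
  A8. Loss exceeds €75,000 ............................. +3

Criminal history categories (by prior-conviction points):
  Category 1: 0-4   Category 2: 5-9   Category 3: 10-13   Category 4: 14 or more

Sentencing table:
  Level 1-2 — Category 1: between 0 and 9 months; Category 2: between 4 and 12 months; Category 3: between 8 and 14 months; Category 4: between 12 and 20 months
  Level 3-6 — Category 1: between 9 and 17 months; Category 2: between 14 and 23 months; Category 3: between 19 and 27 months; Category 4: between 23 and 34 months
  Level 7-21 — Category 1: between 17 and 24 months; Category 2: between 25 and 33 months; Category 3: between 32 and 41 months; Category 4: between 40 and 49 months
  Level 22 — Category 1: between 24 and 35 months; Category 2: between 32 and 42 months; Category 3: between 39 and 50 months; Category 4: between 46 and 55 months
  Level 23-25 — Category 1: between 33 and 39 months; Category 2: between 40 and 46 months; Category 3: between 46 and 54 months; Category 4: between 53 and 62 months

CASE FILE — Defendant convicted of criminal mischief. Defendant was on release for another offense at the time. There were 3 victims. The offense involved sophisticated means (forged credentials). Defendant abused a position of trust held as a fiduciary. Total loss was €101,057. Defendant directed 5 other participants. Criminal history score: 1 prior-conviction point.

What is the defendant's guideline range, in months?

Base offense level for criminal mischief: 15.
A2 applies (level before this adjustment is 15 < 20, so +1): 15 + 1 = 16.
A4 applies: 16 + 1 = 17.
A5 applies (level before this adjustment is 17 ≥ 10, so +2): 17 + 2 = 19.
A6 applies: 19 + 3 = 22.
A7 does not apply.
A8 applies: 22 + 3 = 25.
Final offense level: 25.
Criminal history: 1 prior point → Category 1 (0-4).
Level 25 falls in the 23-25 band.
Grid: Level 23-25 × Category 1 = 33-39 months.

33-39 months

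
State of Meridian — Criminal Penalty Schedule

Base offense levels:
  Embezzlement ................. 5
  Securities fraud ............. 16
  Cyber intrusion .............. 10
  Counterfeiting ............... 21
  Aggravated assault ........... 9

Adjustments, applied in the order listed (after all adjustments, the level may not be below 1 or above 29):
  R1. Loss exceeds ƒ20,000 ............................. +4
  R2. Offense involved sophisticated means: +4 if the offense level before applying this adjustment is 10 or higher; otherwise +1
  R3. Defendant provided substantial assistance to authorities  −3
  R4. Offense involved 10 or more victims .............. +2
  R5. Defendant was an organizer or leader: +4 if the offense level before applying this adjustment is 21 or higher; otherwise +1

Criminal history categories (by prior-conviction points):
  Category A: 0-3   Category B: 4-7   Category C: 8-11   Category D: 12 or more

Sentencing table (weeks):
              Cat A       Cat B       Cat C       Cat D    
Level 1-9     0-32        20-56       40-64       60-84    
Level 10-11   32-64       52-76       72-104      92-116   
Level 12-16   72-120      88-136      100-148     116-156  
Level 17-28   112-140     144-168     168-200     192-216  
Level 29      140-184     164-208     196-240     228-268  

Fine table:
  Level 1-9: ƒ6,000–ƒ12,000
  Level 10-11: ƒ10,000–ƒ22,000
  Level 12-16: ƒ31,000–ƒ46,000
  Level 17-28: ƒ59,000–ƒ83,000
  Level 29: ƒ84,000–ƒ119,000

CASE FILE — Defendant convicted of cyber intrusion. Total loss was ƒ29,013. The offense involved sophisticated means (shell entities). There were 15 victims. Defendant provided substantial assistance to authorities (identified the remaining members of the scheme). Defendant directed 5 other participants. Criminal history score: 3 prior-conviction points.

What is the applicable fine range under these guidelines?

ƒ59,000–ƒ83,000

Base offense level for cyber intrusion: 10.
R1 applies: 10 + 4 = 14.
R2 applies (level before this adjustment is 14 ≥ 10, so +4): 14 + 4 = 18.
R3 applies: 18 − 3 = 15.
R4 applies: 15 + 2 = 17.
R5 applies (level before this adjustment is 17 < 21, so +1): 17 + 1 = 18.
Final offense level: 18.
Level 18 falls in the 17-28 band.
Fine table: Level 17-28 → ƒ59,000–ƒ83,000.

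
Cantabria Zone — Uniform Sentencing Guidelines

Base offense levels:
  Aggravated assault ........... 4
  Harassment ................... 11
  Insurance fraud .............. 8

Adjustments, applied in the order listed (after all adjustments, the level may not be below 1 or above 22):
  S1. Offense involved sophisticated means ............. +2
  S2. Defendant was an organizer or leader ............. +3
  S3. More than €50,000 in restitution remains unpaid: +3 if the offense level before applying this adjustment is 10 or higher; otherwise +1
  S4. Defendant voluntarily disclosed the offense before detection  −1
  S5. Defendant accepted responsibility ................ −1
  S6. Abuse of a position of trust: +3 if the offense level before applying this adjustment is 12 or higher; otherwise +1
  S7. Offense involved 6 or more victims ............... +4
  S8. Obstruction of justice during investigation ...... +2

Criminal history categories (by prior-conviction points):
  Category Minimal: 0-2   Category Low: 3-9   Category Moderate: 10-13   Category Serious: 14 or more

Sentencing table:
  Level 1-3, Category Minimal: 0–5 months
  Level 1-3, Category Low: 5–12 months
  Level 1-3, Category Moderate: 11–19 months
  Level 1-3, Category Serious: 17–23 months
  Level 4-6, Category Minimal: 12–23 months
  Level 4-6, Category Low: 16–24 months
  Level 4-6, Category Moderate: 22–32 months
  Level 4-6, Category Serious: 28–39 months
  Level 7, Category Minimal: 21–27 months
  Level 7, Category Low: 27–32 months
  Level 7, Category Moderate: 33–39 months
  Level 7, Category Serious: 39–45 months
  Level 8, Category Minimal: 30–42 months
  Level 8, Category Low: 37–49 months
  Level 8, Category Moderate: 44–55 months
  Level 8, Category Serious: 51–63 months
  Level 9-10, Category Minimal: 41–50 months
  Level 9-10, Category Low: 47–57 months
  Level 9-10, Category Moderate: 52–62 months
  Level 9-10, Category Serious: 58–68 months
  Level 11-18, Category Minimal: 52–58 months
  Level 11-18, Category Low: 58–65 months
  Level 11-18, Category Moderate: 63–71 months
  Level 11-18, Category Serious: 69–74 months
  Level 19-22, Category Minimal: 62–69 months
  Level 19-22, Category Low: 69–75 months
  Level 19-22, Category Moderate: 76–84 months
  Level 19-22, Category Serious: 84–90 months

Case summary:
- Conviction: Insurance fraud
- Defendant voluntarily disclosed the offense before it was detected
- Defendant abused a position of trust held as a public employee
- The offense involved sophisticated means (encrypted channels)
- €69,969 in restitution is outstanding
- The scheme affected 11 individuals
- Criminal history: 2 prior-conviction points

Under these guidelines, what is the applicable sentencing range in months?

Base offense level for insurance fraud: 8.
S1 applies: 8 + 2 = 10.
S2 does not apply.
S3 applies (level before this adjustment is 10 ≥ 10, so +3): 10 + 3 = 13.
S4 applies: 13 − 1 = 12.
S6 applies (level before this adjustment is 12 ≥ 12, so +3): 12 + 3 = 15.
S7 applies: 15 + 4 = 19.
Final offense level: 19.
Criminal history: 2 prior points → Category Minimal (0-2).
Level 19 falls in the 19-22 band.
Grid: Level 19-22 × Category Minimal = 62-69 months.

62-69 months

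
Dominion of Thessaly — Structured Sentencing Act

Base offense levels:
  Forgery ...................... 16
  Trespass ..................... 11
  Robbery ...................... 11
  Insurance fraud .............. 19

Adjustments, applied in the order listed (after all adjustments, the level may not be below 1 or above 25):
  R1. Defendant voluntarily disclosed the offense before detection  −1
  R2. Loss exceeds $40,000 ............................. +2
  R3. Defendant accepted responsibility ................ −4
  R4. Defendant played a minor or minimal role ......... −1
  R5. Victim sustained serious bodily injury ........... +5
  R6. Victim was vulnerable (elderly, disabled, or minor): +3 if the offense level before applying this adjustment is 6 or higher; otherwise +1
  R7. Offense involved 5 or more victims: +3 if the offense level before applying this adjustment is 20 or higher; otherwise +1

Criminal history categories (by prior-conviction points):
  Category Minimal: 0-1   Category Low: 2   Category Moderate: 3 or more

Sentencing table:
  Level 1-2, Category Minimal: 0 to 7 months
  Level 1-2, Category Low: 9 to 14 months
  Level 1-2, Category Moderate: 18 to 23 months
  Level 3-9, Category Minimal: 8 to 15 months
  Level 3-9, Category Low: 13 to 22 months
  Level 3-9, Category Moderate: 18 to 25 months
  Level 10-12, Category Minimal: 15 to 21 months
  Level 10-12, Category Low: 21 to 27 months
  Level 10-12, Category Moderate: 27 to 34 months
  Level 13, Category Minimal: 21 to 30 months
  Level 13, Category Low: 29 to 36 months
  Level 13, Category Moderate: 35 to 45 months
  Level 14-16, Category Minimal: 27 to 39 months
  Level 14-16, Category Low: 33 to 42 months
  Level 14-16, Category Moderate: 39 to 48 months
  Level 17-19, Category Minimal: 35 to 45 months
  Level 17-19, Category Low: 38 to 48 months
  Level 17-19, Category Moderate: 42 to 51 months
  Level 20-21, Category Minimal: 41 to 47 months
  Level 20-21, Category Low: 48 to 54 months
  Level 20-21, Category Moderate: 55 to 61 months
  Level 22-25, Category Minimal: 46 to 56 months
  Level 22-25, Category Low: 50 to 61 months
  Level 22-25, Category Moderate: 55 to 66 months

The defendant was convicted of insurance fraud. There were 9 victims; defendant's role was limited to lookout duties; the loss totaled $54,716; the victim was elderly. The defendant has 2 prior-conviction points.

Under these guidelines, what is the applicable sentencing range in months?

50-61 months

Base offense level for insurance fraud: 19.
R2 applies: 19 + 2 = 21.
R3 does not apply.
R4 applies: 21 − 1 = 20.
R5 does not apply.
R6 applies (level before this adjustment is 20 ≥ 6, so +3): 20 + 3 = 23.
R7 applies (level before this adjustment is 23 ≥ 20, so +3): 23 + 3 = 26.
Level 26 exceeds the maximum of 25; capped at 25.
Final offense level: 25.
Criminal history: 2 prior points → Category Low (2).
Level 25 falls in the 22-25 band.
Grid: Level 22-25 × Category Low = 50-61 months.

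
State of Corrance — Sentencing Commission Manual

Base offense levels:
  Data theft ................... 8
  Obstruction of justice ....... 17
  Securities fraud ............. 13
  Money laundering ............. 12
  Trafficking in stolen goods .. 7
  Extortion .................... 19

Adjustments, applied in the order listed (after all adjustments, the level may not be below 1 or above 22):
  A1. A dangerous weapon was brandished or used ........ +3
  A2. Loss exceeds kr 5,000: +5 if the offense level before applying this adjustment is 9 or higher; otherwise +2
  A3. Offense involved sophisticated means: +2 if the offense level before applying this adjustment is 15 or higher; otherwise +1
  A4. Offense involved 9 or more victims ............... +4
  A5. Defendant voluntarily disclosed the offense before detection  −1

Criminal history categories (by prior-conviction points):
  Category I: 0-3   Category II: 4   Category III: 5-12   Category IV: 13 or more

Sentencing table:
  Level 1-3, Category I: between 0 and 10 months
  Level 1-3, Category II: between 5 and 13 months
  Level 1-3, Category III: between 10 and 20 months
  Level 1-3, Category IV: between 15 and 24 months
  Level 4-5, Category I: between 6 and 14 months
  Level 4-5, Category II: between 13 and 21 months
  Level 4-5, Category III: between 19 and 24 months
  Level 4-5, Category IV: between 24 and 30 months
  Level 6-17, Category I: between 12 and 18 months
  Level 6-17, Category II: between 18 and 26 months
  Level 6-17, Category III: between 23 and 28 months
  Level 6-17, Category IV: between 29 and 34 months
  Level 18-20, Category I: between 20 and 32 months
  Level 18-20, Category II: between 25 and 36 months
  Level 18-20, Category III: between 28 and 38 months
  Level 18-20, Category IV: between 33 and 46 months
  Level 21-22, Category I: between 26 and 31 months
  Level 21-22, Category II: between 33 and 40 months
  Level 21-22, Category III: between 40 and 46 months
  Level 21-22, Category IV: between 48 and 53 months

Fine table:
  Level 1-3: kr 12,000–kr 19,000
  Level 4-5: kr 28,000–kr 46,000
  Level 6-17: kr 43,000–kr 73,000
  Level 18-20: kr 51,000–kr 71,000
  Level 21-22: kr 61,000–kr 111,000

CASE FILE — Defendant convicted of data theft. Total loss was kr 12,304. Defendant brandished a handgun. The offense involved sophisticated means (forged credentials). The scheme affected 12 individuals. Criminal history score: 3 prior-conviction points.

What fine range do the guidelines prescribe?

kr 61,000–kr 111,000

Base offense level for data theft: 8.
A1 applies: 8 + 3 = 11.
A2 applies (level before this adjustment is 11 ≥ 9, so +5): 11 + 5 = 16.
A3 applies (level before this adjustment is 16 ≥ 15, so +2): 16 + 2 = 18.
A4 applies: 18 + 4 = 22.
A5 does not apply.
Final offense level: 22.
Level 22 falls in the 21-22 band.
Fine table: Level 21-22 → kr 61,000–kr 111,000.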